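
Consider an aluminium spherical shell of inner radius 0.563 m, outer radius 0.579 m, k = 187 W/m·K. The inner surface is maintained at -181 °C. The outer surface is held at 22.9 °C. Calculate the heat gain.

Q = 4πk·ΔT/(1/r₁ − 1/r₂) = 4π × 187 × 203.9 / (1/0.563 − 1/0.579) = 9.76×10^6 W

Q = 9760 kW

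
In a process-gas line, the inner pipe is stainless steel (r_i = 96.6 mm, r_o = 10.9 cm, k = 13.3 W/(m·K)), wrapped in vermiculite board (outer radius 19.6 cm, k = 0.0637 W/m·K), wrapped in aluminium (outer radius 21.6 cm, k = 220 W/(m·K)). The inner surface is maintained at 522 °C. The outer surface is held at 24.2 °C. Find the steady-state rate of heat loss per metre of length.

Q' = 339 W/m

Resistance network (inner→outer):
  R'_stainless steel = ln(0.109/0.0966)/(2πk) = 0.1208/(2π·13.3) = 0.001445 m·K/W
  R'_vermiculite board = ln(0.196/0.109)/(2πk) = 0.5868/(2π·0.0637) = 1.466 m·K/W
  R'_aluminium = ln(0.216/0.196)/(2πk) = 0.09716/(2π·220) = 7.029×10^-5 m·K/W
ΣR = 0.001445 + 1.466 + 7.029×10^-5 = 1.468 m·K/W
Q' = ΔT/ΣR = (522 °C − 24.2 °C)/1.468 = 339 W/m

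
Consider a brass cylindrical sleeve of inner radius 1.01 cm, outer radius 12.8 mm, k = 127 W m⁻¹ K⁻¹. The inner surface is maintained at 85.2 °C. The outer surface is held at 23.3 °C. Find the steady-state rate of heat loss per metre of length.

Q' = 2πk·ΔT/ln(r₂/r₁) = 2π × 127 × 61.9 / ln(0.0128/0.0101) = 2.08×10^5 W/m

Q' = 208 kW/m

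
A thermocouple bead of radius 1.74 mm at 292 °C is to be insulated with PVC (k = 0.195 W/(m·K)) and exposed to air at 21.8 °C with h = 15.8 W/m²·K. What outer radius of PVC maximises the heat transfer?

r_cr = 2.47 cm

For a sphere, r_cr = 2k_ins/h = 2·0.195/15.8 = 0.0247 m = 2.47 cm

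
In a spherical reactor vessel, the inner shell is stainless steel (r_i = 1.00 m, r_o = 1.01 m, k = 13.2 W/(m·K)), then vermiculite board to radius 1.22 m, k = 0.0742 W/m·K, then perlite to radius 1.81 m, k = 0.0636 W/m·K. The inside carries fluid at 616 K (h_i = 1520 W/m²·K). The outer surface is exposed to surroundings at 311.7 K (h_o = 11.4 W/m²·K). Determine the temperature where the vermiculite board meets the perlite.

Treat each layer as a resistance in series:
  R_conv,in = 1/(4πr²h) = 1/(4π·1.00²·1520) = 5.235×10^-5 K/W
  R_stainless steel = (1/1.00 − 1/1.01)/(4πk) = 0.009901/(4π·13.2) = 5.969×10^-5 K/W
  R_vermiculite board = (1/1.01 − 1/1.22)/(4πk) = 0.1704/(4π·0.0742) = 0.1828 K/W
  R_perlite = (1/1.22 − 1/1.81)/(4πk) = 0.2672/(4π·0.0636) = 0.3343 K/W
  R_conv,out = 1/(4πr²h) = 1/(4π·1.81²·11.4) = 0.002131 K/W
ΣR = 5.235×10^-5 + 5.969×10^-5 + 0.1828 + 0.3343 + 0.002131 = 0.5193 K/W
Q = ΔT/ΣR = (616 K − 311.7 K)/0.5193 = 586.0 W
From the inner boundary to the vermiculite board/perlite interface, ΣR_partial = 0.1829 K/W.
T_interface = T_in − Q·ΣR_partial = 616 K − (586.0)(0.1829) = 509 K

T = 509 K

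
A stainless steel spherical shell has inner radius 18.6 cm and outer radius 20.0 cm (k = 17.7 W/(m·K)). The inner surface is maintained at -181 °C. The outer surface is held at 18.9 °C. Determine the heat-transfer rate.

Q = 118 kW

Q = 4πk·ΔT/(1/r₁ − 1/r₂) = 4π × 17.7 × 199.9 / (1/0.186 − 1/0.200) = 1.18×10^5 W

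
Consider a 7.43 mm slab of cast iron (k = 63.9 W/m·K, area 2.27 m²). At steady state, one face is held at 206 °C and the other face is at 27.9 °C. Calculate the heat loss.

Q = kA·ΔT/L = 63.9 × 2.27 × |206 °C − 27.9 °C| / 0.00743 = 3.48×10^6 W

Q = 3480 kW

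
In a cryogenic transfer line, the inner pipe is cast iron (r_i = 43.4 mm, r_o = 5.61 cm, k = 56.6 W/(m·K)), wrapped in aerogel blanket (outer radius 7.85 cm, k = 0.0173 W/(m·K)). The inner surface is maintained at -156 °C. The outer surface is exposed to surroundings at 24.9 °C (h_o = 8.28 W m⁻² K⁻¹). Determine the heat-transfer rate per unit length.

Q' = 54.2 W/m

Series thermal resistances, inner to outer:
  R'_cast iron = ln(0.0561/0.0434)/(2πk) = 0.2567/(2π·56.6) = 7.218×10^-4 m·K/W
  R'_aerogel blanket = ln(0.0785/0.0561)/(2πk) = 0.3360/(2π·0.0173) = 3.091 m·K/W
  R'_conv,out = 1/(2πr h) = 1/(2π·0.0785·8.28) = 0.2449 m·K/W
ΣR = 7.218×10^-4 + 3.091 + 0.2449 = 3.337 m·K/W
Q' = ΔT/ΣR = (-156 °C − 24.9 °C)/3.337 = -54.2 W/m
(Negative Q' ⇒ heat flows inward; heat gain = 54.2 W/m.)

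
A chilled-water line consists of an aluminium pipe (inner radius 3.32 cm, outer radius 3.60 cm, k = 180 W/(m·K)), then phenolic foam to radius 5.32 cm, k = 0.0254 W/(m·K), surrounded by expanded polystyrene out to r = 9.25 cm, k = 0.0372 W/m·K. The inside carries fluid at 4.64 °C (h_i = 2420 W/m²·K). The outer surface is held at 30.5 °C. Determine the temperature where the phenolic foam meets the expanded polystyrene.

Series thermal resistances, inner to outer:
  R'_conv,in = 1/(2πr h) = 1/(2π·0.0332·2420) = 0.001981 m·K/W
  R'_aluminium = ln(0.0360/0.0332)/(2πk) = 0.08097/(2π·180) = 7.159×10^-5 m·K/W
  R'_phenolic foam = ln(0.0532/0.0360)/(2πk) = 0.3905/(2π·0.0254) = 2.447 m·K/W
  R'_expanded polystyrene = ln(0.0925/0.0532)/(2πk) = 0.5532/(2π·0.0372) = 2.367 m·K/W
ΣR = 0.001981 + 7.159×10^-5 + 2.447 + 2.367 = 4.816 m·K/W
Q' = ΔT/ΣR = (4.64 °C − 30.5 °C)/4.816 = -5.370 W/m
From the inner boundary to the phenolic foam/expanded polystyrene interface, ΣR_partial = 2.449 m·K/W.
T_interface = T_in − Q'·ΣR_partial = 4.64 °C − (-5.370)(2.449) = 17.8 °C

T = 17.8 °C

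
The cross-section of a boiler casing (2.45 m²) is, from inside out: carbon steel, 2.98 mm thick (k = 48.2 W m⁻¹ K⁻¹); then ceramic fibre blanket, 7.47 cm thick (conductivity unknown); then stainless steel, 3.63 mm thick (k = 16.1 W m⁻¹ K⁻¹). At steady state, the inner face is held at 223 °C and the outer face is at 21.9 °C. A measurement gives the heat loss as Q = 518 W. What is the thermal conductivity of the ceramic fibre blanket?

k = 0.0786 W/m·K

ΣR = ΔT/Q = |223 − 21.9|/518 = 0.3882 K/W
Known resistances:
  R_carbon steel = L/(kA) = 0.00298/(48.2·2.45) = 2.523×10^-5 K/W
  R_stainless steel = L/(kA) = 0.00363/(16.1·2.45) = 9.203×10^-5 K/W
R_ceramic fibre blanket = ΣR − ΣR_known = 0.3882 − 1.173×10^-4 = 0.3881 K/W
L/(kA) = 0.3881 ⇒ k = 0.0747/(0.3881·2.45) = 0.0786 W/m·K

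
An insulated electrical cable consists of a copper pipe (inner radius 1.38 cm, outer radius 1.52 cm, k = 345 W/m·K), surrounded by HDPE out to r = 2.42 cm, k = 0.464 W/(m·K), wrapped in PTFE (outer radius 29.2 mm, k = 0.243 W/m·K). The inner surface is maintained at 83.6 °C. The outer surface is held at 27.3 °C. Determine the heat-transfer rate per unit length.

Q' = 199 W/m

Series thermal resistances, inner to outer:
  R'_copper = ln(0.0152/0.0138)/(2πk) = 0.09663/(2π·345) = 4.458×10^-5 m·K/W
  R'_HDPE = ln(0.0242/0.0152)/(2πk) = 0.4651/(2π·0.464) = 0.1595 m·K/W
  R'_PTFE = ln(0.0292/0.0242)/(2πk) = 0.1878/(2π·0.243) = 0.1230 m·K/W
ΣR = 4.458×10^-5 + 0.1595 + 0.1230 = 0.2825 m·K/W
Q' = ΔT/ΣR = (83.6 °C − 27.3 °C)/0.2825 = 199 W/m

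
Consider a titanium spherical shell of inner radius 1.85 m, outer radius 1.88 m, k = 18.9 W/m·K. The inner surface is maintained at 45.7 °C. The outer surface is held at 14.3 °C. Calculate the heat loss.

Q = 865 kW

Q = 4πk·ΔT/(1/r₁ − 1/r₂) = 4π × 18.9 × 31.4 / (1/1.85 − 1/1.88) = 8.65×10^5 W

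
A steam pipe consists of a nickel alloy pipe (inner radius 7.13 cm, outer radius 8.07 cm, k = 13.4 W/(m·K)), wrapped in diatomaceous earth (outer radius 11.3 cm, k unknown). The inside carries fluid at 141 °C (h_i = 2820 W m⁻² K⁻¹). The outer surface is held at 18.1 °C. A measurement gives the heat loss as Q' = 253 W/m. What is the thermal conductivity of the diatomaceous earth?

ΣR = ΔT/Q' = |141 − 18.1|/253 = 0.4858 m·K/W
Known resistances:
  R'_conv,in = 1/(2πr h) = 1/(2π·0.0713·2820) = 7.916×10^-4 m·K/W
  R'_nickel alloy = ln(0.0807/0.0713)/(2πk) = 0.1238/(2π·13.4) = 0.001471 m·K/W
R_diatomaceous earth = ΣR − ΣR_known = 0.4858 − 0.002263 = 0.4835 m·K/W
ln(r₂/r₁)/(2πk) = 0.4835 ⇒ k = 0.3366/(2π·0.4835) = 0.111 W/m·K

k = 0.111 W/m·K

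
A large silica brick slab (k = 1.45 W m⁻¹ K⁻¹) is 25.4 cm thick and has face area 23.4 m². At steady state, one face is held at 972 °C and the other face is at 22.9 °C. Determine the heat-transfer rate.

Q = kA·ΔT/L = 1.45 × 23.4 × |972 °C − 22.9 °C| / 0.254 = 1.27×10^5 W

Q = 127 kW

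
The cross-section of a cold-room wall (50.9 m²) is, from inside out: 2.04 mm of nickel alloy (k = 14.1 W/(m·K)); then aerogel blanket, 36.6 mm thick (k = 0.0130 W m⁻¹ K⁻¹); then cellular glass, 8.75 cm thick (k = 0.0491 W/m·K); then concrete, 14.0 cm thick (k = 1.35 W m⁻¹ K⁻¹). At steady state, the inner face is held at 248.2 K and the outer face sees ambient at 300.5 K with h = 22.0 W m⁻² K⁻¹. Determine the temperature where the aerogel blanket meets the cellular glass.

Resistance network (inner→outer):
  R_nickel alloy = L/(kA) = 0.00204/(14.1·50.9) = 2.842×10^-6 K/W
  R_aerogel blanket = L/(kA) = 0.0366/(0.0130·50.9) = 0.05531 K/W
  R_cellular glass = L/(kA) = 0.0875/(0.0491·50.9) = 0.03501 K/W
  R_concrete = L/(kA) = 0.140/(1.35·50.9) = 0.002037 K/W
  R_conv,out = 1/(hA) = 1/(22.0·50.9) = 8.930×10^-4 K/W
ΣR = 2.842×10^-6 + 0.05531 + 0.03501 + 0.002037 + 8.930×10^-4 = 0.09325 K/W
Q = ΔT/ΣR = (248.2 K − 300.5 K)/0.09325 = -560.9 W
From the inner boundary to the aerogel blanket/cellular glass interface, ΣR_partial = 0.05531 K/W.
T_interface = T_in − Q·ΣR_partial = 248.2 K − (-560.9)(0.05531) = 279.22 K

T = 279.22 K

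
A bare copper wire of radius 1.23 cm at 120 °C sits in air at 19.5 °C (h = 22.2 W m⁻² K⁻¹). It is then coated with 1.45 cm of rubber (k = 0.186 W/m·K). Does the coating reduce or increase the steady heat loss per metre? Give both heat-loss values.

Critical radius for a cylinder: r_cr = k/h = 0.00838 m = 0.838 cm.
Outer radius after coating: r₂ = 0.0123 + 0.0145 = 0.0268 m.
Since r₁ ≥ r_cr, any added insulation reduces the heat loss.
Bare: R = 1/(2πr₁h) = 0.5829 m·K/W; Q = 100.5/0.5829 = 172 W/m.
Coated: R = R_cond + R_conv = 0.9339 m·K/W; Q = 100.5/0.9339 = 108 W/m.

reduces: 172 → 108 W/m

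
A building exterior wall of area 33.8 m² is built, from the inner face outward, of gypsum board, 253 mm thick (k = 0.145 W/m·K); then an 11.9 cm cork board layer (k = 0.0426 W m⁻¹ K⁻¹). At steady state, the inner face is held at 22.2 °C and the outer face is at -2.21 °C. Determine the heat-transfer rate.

Q = 182 W

Treat each layer as a resistance in series:
  R_gypsum board = L/(kA) = 0.253/(0.145·33.8) = 0.05162 K/W
  R_cork board = L/(kA) = 0.119/(0.0426·33.8) = 0.08265 K/W
ΣR = 0.05162 + 0.08265 = 0.1343 K/W
Q = ΔT/ΣR = (22.2 °C − -2.21 °C)/0.1343 = 182 W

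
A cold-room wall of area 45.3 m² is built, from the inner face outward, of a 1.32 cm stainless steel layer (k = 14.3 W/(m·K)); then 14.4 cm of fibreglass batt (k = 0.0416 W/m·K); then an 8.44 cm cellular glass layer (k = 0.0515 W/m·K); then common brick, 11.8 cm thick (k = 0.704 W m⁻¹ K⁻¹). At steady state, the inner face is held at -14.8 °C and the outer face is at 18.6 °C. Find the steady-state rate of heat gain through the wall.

Q = 287 W

Series thermal resistances, inner to outer:
  R_stainless steel = L/(kA) = 0.0132/(14.3·45.3) = 2.038×10^-5 K/W
  R_fibreglass batt = L/(kA) = 0.144/(0.0416·45.3) = 0.07641 K/W
  R_cellular glass = L/(kA) = 0.0844/(0.0515·45.3) = 0.03618 K/W
  R_common brick = L/(kA) = 0.118/(0.704·45.3) = 0.003700 K/W
ΣR = 2.038×10^-5 + 0.07641 + 0.03618 + 0.003700 = 0.1163 K/W
Q = ΔT/ΣR = (-14.8 °C − 18.6 °C)/0.1163 = -287 W
(Negative Q ⇒ heat flows inward; heat gain = 287 W.)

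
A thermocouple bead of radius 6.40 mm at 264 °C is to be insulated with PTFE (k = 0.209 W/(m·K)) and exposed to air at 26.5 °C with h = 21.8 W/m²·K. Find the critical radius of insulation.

For a sphere, r_cr = 2k_ins/h = 2·0.209/21.8 = 0.0192 m = 1.92 cm

r_cr = 1.92 cm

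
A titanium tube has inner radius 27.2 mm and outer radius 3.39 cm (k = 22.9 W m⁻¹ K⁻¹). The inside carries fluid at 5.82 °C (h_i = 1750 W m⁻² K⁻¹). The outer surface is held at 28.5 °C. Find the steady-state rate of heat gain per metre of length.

Q' = 4.65 kW/m

Resistance network (inner→outer):
  R'_conv,in = 1/(2πr h) = 1/(2π·0.0272·1750) = 0.003344 m·K/W
  R'_titanium = ln(0.0339/0.0272)/(2πk) = 0.2202/(2π·22.9) = 0.001530 m·K/W
ΣR = 0.003344 + 0.001530 = 0.004874 m·K/W
Q' = ΔT/ΣR = (5.82 °C − 28.5 °C)/0.004874 = -4650 W/m
(Negative Q' ⇒ heat flows inward; heat gain = 4650 W/m.)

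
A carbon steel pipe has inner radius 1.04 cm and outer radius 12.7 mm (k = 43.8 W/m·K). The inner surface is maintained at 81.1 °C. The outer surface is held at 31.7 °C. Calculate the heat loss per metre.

Q' = 2πk·ΔT/ln(r₂/r₁) = 2π × 43.8 × 49.4 / ln(0.0127/0.0104) = 68000 W/m

Q' = 68.0 kW/m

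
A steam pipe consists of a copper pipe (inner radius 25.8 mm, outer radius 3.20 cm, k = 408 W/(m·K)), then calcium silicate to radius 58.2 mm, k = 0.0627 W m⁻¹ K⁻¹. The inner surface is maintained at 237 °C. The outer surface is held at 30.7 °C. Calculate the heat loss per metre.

Q' = 136 W/m

Treat each layer as a resistance in series:
  R'_copper = ln(0.0320/0.0258)/(2πk) = 0.2154/(2π·408) = 8.401×10^-5 m·K/W
  R'_calcium silicate = ln(0.0582/0.0320)/(2πk) = 0.5981/(2π·0.0627) = 1.518 m·K/W
ΣR = 8.401×10^-5 + 1.518 = 1.518 m·K/W
Q' = ΔT/ΣR = (237 °C − 30.7 °C)/1.518 = 136 W/m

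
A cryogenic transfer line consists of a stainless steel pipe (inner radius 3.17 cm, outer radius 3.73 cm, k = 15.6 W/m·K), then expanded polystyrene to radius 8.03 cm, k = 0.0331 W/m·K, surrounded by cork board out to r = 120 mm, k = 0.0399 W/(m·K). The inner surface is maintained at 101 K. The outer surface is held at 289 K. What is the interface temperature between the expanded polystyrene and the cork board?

Treat each layer as a resistance in series:
  R'_stainless steel = ln(0.0373/0.0317)/(2πk) = 0.1627/(2π·15.6) = 0.001660 m·K/W
  R'_expanded polystyrene = ln(0.0803/0.0373)/(2πk) = 0.7668/(2π·0.0331) = 3.687 m·K/W
  R'_cork board = ln(0.120/0.0803)/(2πk) = 0.4017/(2π·0.0399) = 1.602 m·K/W
ΣR = 0.001660 + 3.687 + 1.602 = 5.291 m·K/W
Q' = ΔT/ΣR = (101 K − 289 K)/5.291 = -35.53 W/m
From the inner boundary to the expanded polystyrene/cork board interface, ΣR_partial = 3.689 m·K/W.
T_interface = T_in − Q'·ΣR_partial = 101 K − (-35.53)(3.689) = 232.1 K

T = 232.1 K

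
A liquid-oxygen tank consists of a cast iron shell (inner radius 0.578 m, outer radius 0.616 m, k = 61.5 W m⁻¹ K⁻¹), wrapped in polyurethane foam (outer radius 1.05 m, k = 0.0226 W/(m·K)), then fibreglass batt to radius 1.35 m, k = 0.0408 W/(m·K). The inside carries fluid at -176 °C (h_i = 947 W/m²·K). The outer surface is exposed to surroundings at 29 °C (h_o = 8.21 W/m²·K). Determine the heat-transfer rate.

Q = 73.7 W

Treat each layer as a resistance in series:
  R_conv,in = 1/(4πr²h) = 1/(4π·0.578²·947) = 2.515×10^-4 K/W
  R_cast iron = (1/0.578 − 1/0.616)/(4πk) = 0.1067/(4π·61.5) = 1.381×10^-4 K/W
  R_polyurethane foam = (1/0.616 − 1/1.05)/(4πk) = 0.6710/(4π·0.0226) = 2.363 K/W
  R_fibreglass batt = (1/1.05 − 1/1.35)/(4πk) = 0.2116/(4π·0.0408) = 0.4128 K/W
  R_conv,out = 1/(4πr²h) = 1/(4π·1.35²·8.21) = 0.005318 K/W
ΣR = 2.515×10^-4 + 1.381×10^-4 + 2.363 + 0.4128 + 0.005318 = 2.782 K/W
Q = ΔT/ΣR = (-176 °C − 29 °C)/2.782 = -73.7 W
(Negative Q ⇒ heat flows inward; heat gain = 73.7 W.)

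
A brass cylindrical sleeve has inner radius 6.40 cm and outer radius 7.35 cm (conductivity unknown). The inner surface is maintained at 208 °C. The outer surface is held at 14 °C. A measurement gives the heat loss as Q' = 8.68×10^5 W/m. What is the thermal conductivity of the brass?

k = 98.6 W/m·K

ΣR = ΔT/Q' = |208 − 14|/8.68×10^5 = 2.235×10^-4 m·K/W
ln(r₂/r₁)/(2πk) = 2.235×10^-4 ⇒ k = 0.1384/(2π·2.235×10^-4) = 98.6 W/m·K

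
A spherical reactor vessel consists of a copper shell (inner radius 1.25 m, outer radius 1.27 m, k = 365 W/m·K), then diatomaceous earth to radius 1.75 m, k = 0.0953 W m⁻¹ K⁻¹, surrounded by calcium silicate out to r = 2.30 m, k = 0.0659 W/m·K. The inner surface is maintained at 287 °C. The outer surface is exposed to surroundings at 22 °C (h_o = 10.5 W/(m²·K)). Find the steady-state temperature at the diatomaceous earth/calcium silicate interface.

T = 149 °C

Treat each layer as a resistance in series:
  R_copper = (1/1.25 − 1/1.27)/(4πk) = 0.01260/(4π·365) = 2.747×10^-6 K/W
  R_diatomaceous earth = (1/1.27 − 1/1.75)/(4πk) = 0.2160/(4π·0.0953) = 0.1803 K/W
  R_calcium silicate = (1/1.75 − 1/2.30)/(4πk) = 0.1366/(4π·0.0659) = 0.1650 K/W
  R_conv,out = 1/(4πr²h) = 1/(4π·2.30²·10.5) = 0.001433 K/W
ΣR = 2.747×10^-6 + 0.1803 + 0.1650 + 0.001433 = 0.3467 K/W
Q = ΔT/ΣR = (287 °C − 22 °C)/0.3467 = 764.3 W
From the inner boundary to the diatomaceous earth/calcium silicate interface, ΣR_partial = 0.1803 K/W.
T_interface = T_in − Q·ΣR_partial = 287 °C − (764.3)(0.1803) = 149 °C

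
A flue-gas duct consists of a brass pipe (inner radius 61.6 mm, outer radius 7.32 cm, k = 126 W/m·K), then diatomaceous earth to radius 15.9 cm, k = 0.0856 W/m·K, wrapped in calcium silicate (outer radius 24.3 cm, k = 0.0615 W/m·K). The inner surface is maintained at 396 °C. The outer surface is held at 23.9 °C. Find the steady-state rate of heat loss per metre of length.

Resistance network (inner→outer):
  R'_brass = ln(0.0732/0.0616)/(2πk) = 0.1725/(2π·126) = 2.179×10^-4 m·K/W
  R'_diatomaceous earth = ln(0.159/0.0732)/(2πk) = 0.7757/(2π·0.0856) = 1.442 m·K/W
  R'_calcium silicate = ln(0.243/0.159)/(2πk) = 0.4242/(2π·0.0615) = 1.098 m·K/W
ΣR = 2.179×10^-4 + 1.442 + 1.098 = 2.540 m·K/W
Q' = ΔT/ΣR = (396 °C − 23.9 °C)/2.540 = 146 W/m

Q' = 146 W/m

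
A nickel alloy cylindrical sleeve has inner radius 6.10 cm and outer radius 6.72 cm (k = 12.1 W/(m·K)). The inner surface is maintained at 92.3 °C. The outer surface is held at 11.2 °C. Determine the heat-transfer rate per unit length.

Q' = 2πk·ΔT/ln(r₂/r₁) = 2π × 12.1 × 81.1 / ln(0.0672/0.0610) = 63700 W/m

Q' = 63.7 kW/m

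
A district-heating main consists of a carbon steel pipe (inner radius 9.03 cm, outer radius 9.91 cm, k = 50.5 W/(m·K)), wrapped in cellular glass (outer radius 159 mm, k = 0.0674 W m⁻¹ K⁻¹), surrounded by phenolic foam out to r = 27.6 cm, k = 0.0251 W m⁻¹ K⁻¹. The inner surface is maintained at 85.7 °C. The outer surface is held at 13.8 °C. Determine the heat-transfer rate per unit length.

Q' = 15.6 W/m

Resistance network (inner→outer):
  R'_carbon steel = ln(0.0991/0.0903)/(2πk) = 0.09299/(2π·50.5) = 2.931×10^-4 m·K/W
  R'_cellular glass = ln(0.159/0.0991)/(2πk) = 0.4728/(2π·0.0674) = 1.116 m·K/W
  R'_phenolic foam = ln(0.276/0.159)/(2πk) = 0.5515/(2π·0.0251) = 3.497 m·K/W
ΣR = 2.931×10^-4 + 1.116 + 3.497 = 4.613 m·K/W
Q' = ΔT/ΣR = (85.7 °C − 13.8 °C)/4.613 = 15.6 W/m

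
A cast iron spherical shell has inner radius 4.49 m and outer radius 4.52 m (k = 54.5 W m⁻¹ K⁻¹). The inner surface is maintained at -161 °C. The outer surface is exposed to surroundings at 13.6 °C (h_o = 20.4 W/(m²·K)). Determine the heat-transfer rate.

Treat each layer as a resistance in series:
  R_cast iron = (1/4.49 − 1/4.52)/(4πk) = 0.001478/(4π·54.5) = 2.158×10^-6 K/W
  R_conv,out = 1/(4πr²h) = 1/(4π·4.52²·20.4) = 1.909×10^-4 K/W
ΣR = 2.158×10^-6 + 1.909×10^-4 = 1.931×10^-4 K/W
Q = ΔT/ΣR = (-161 °C − 13.6 °C)/1.931×10^-4 = -9.04×10^5 W
(Negative Q ⇒ heat flows inward; heat gain = 9.04×10^5 W.)

Q = 904 kW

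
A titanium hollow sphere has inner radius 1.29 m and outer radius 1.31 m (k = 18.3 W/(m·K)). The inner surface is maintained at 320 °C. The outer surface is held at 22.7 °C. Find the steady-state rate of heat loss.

Q = 4πk·ΔT/(1/r₁ − 1/r₂) = 4π × 18.3 × 297.3 / (1/1.29 − 1/1.31) = 5.78×10^6 W

Q = 5780 kW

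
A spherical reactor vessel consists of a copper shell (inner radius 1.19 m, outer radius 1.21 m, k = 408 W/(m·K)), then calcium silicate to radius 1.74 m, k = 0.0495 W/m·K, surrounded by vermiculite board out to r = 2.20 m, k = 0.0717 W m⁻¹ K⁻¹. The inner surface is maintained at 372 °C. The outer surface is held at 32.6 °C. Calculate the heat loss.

Series thermal resistances, inner to outer:
  R_copper = (1/1.19 − 1/1.21)/(4πk) = 0.01389/(4π·408) = 2.709×10^-6 K/W
  R_calcium silicate = (1/1.21 − 1/1.74)/(4πk) = 0.2517/(4π·0.0495) = 0.4047 K/W
  R_vermiculite board = (1/1.74 − 1/2.20)/(4πk) = 0.1202/(4π·0.0717) = 0.1334 K/W
ΣR = 2.709×10^-6 + 0.4047 + 0.1334 = 0.5381 K/W
Q = ΔT/ΣR = (372 °C − 32.6 °C)/0.5381 = 631 W

Q = 631 W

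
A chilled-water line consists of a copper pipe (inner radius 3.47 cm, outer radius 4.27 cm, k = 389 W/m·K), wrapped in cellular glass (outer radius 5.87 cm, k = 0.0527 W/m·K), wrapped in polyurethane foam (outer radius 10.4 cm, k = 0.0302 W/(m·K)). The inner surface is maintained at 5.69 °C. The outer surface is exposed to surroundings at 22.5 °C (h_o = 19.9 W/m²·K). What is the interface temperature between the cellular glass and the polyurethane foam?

T = 9.68 °C

Series thermal resistances, inner to outer:
  R'_copper = ln(0.0427/0.0347)/(2πk) = 0.2075/(2π·389) = 8.488×10^-5 m·K/W
  R'_cellular glass = ln(0.0587/0.0427)/(2πk) = 0.3182/(2π·0.0527) = 0.9611 m·K/W
  R'_polyurethane foam = ln(0.104/0.0587)/(2πk) = 0.5720/(2π·0.0302) = 3.014 m·K/W
  R'_conv,out = 1/(2πr h) = 1/(2π·0.104·19.9) = 0.07690 m·K/W
ΣR = 8.488×10^-5 + 0.9611 + 3.014 + 0.07690 = 4.052 m·K/W
Q' = ΔT/ΣR = (5.69 °C − 22.5 °C)/4.052 = -4.149 W/m
From the inner boundary to the cellular glass/polyurethane foam interface, ΣR_partial = 0.9612 m·K/W.
T_interface = T_in − Q'·ΣR_partial = 5.69 °C − (-4.149)(0.9612) = 9.68 °C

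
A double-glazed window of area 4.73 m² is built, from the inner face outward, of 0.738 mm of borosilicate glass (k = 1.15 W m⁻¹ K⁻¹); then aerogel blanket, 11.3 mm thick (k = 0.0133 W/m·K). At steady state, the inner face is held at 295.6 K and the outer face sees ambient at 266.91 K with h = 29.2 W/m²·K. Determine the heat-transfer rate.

Q = 153 W

Resistance network (inner→outer):
  R_borosilicate glass = L/(kA) = 7.38×10^-4/(1.15·4.73) = 1.357×10^-4 K/W
  R_aerogel blanket = L/(kA) = 0.0113/(0.0133·4.73) = 0.1796 K/W
  R_conv,out = 1/(hA) = 1/(29.2·4.73) = 0.007240 K/W
ΣR = 1.357×10^-4 + 0.1796 + 0.007240 = 0.1870 K/W
Q = ΔT/ΣR = (295.6 K − 266.91 K)/0.1870 = 153 W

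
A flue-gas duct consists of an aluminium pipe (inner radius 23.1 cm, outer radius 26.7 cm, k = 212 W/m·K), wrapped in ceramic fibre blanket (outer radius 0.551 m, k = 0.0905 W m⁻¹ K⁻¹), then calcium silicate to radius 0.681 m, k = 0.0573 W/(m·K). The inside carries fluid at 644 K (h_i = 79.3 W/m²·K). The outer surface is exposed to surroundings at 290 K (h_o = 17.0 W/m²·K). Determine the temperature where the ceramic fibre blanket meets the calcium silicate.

T = 403 K

Series thermal resistances, inner to outer:
  R'_conv,in = 1/(2πr h) = 1/(2π·0.231·79.3) = 0.008688 m·K/W
  R'_aluminium = ln(0.267/0.231)/(2πk) = 0.1448/(2π·212) = 1.087×10^-4 m·K/W
  R'_ceramic fibre blanket = ln(0.551/0.267)/(2πk) = 0.7245/(2π·0.0905) = 1.274 m·K/W
  R'_calcium silicate = ln(0.681/0.551)/(2πk) = 0.2118/(2π·0.0573) = 0.5884 m·K/W
  R'_conv,out = 1/(2πr h) = 1/(2π·0.681·17.0) = 0.01375 m·K/W
ΣR = 0.008688 + 1.087×10^-4 + 1.274 + 0.5884 + 0.01375 = 1.885 m·K/W
Q' = ΔT/ΣR = (644 K − 290 K)/1.885 = 187.8 W/m
From the inner boundary to the ceramic fibre blanket/calcium silicate interface, ΣR_partial = 1.283 m·K/W.
T_interface = T_in − Q'·ΣR_partial = 644 K − (187.8)(1.283) = 403 K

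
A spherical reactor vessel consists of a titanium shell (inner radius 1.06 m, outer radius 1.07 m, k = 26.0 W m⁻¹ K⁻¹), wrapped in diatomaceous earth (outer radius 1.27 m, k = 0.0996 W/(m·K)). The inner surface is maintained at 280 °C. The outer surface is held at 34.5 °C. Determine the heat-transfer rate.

Q = 2090 W

Resistance network (inner→outer):
  R_titanium = (1/1.06 − 1/1.07)/(4πk) = 0.008817/(4π·26.0) = 2.699×10^-5 K/W
  R_diatomaceous earth = (1/1.07 − 1/1.27)/(4πk) = 0.1472/(4π·0.0996) = 0.1176 K/W
ΣR = 2.699×10^-5 + 0.1176 = 0.1176 K/W
Q = ΔT/ΣR = (280 °C − 34.5 °C)/0.1176 = 2090 W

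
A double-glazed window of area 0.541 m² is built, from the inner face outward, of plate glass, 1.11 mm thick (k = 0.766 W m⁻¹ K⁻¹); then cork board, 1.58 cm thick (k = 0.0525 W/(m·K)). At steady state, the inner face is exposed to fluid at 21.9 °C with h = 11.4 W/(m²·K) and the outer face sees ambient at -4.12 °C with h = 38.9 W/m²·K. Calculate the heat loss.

Q = 33.9 W

Treat each layer as a resistance in series:
  R_conv,in = 1/(hA) = 1/(11.4·0.541) = 0.1621 K/W
  R_plate glass = L/(kA) = 0.00111/(0.766·0.541) = 0.002679 K/W
  R_cork board = L/(kA) = 0.0158/(0.0525·0.541) = 0.5563 K/W
  R_conv,out = 1/(hA) = 1/(38.9·0.541) = 0.04752 K/W
ΣR = 0.1621 + 0.002679 + 0.5563 + 0.04752 = 0.7686 K/W
Q = ΔT/ΣR = (21.9 °C − -4.12 °C)/0.7686 = 33.9 W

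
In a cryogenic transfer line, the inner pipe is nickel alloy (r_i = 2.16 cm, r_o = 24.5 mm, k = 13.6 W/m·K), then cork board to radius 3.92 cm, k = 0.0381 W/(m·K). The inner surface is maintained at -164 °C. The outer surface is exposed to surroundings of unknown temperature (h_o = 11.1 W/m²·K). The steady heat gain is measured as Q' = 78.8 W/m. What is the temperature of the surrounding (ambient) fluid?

T_out = 19.7 °C

Series resistances:
  R'_nickel alloy = ln(0.0245/0.0216)/(2πk) = 0.1260/(2π·13.6) = 0.001474 m·K/W
  R'_cork board = ln(0.0392/0.0245)/(2πk) = 0.4700/(2π·0.0381) = 1.963 m·K/W
  R'_conv,out = 1/(2πr h) = 1/(2π·0.0392·11.1) = 0.3658 m·K/W
ΣR = 2.331 m·K/W
ΔT = Q'·ΣR = 78.8 × 2.331 = 183.7 K
Heat flows inward, so T_out = T_in + ΔT = -164 + 183.7 = 19.7 °C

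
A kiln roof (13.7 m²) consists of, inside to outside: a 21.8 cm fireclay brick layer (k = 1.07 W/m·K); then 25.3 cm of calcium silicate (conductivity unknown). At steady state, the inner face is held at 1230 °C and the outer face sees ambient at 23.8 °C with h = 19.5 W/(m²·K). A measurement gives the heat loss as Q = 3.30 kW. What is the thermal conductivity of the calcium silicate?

ΣR = ΔT/Q = |1230 − 23.8|/3300 = 0.3655 K/W
Known resistances:
  R_fireclay brick = L/(kA) = 0.218/(1.07·13.7) = 0.01487 K/W
  R_conv,out = 1/(hA) = 1/(19.5·13.7) = 0.003743 K/W
R_calcium silicate = ΣR − ΣR_known = 0.3655 − 0.01861 = 0.3469 K/W
L/(kA) = 0.3469 ⇒ k = 0.253/(0.3469·13.7) = 0.0532 W/m·K

k = 0.0532 W/m·K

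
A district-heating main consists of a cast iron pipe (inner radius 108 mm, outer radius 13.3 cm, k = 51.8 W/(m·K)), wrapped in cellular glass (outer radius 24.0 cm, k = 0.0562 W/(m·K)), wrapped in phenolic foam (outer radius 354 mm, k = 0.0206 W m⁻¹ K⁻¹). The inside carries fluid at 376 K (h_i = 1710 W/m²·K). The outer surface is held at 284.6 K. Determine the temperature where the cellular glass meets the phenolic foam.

T = 343.3 K

Resistance network (inner→outer):
  R'_conv,in = 1/(2πr h) = 1/(2π·0.108·1710) = 8.618×10^-4 m·K/W
  R'_cast iron = ln(0.133/0.108)/(2πk) = 0.2082/(2π·51.8) = 6.397×10^-4 m·K/W
  R'_cellular glass = ln(0.240/0.133)/(2πk) = 0.5903/(2π·0.0562) = 1.672 m·K/W
  R'_phenolic foam = ln(0.354/0.240)/(2πk) = 0.3887/(2π·0.0206) = 3.003 m·K/W
ΣR = 8.618×10^-4 + 6.397×10^-4 + 1.672 + 3.003 = 4.677 m·K/W
Q' = ΔT/ΣR = (376 K − 284.6 K)/4.677 = 19.54 W/m
From the inner boundary to the cellular glass/phenolic foam interface, ΣR_partial = 1.674 m·K/W.
T_interface = T_in − Q'·ΣR_partial = 376 K − (19.54)(1.674) = 343.3 K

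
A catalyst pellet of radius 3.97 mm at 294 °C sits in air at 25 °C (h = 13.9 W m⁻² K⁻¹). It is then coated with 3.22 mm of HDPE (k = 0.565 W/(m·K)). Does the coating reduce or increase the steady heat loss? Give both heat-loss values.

increases: 0.741 → 2.12 W

Critical radius for a sphere: r_cr = 2k/h = 0.0813 m = 8.13 cm.
Outer radius after coating: r₂ = 0.00397 + 0.00322 = 0.00719 m.
Since r₁ < r_cr and r₂ ≤ r_cr, the coating moves toward the maximum at r_cr — heat loss rises.
Bare: R = 1/(4πr₁²h) = 363.2 K/W; Q = 269/363.2 = 0.741 W.
Coated: R = R_cond + R_conv = 126.6 K/W; Q = 269/126.6 = 2.12 W.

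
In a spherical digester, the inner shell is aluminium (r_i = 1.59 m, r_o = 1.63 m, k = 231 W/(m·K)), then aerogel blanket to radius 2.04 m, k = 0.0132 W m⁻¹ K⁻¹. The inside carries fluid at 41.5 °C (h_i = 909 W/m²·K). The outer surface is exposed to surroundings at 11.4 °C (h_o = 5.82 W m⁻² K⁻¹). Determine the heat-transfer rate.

Resistance network (inner→outer):
  R_conv,in = 1/(4πr²h) = 1/(4π·1.59²·909) = 3.463×10^-5 K/W
  R_aluminium = (1/1.59 − 1/1.63)/(4πk) = 0.01543/(4π·231) = 5.317×10^-6 K/W
  R_aerogel blanket = (1/1.63 − 1/2.04)/(4πk) = 0.1233/(4π·0.0132) = 0.7433 K/W
  R_conv,out = 1/(4πr²h) = 1/(4π·2.04²·5.82) = 0.003286 K/W
ΣR = 3.463×10^-5 + 5.317×10^-6 + 0.7433 + 0.003286 = 0.7466 K/W
Q = ΔT/ΣR = (41.5 °C − 11.4 °C)/0.7466 = 40.3 W

Q = 40.3 W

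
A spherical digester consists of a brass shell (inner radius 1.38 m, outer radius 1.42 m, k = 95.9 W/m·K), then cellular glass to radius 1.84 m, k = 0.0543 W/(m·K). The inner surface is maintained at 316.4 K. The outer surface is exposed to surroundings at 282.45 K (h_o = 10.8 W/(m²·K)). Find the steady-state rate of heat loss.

Treat each layer as a resistance in series:
  R_brass = (1/1.38 − 1/1.42)/(4πk) = 0.02041/(4π·95.9) = 1.694×10^-5 K/W
  R_cellular glass = (1/1.42 − 1/1.84)/(4πk) = 0.1607/(4π·0.0543) = 0.2356 K/W
  R_conv,out = 1/(4πr²h) = 1/(4π·1.84²·10.8) = 0.002176 K/W
ΣR = 1.694×10^-5 + 0.2356 + 0.002176 = 0.2378 K/W
Q = ΔT/ΣR = (316.4 K − 282.45 K)/0.2378 = 143 W

Q = 143 W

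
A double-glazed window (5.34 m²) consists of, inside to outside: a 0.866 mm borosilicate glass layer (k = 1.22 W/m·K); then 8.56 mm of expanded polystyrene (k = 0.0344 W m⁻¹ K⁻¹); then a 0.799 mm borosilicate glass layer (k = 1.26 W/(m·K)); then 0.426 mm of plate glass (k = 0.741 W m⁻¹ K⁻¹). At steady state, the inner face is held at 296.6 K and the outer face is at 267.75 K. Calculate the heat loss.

Q = 614 W

Resistance network (inner→outer):
  R_borosilicate glass = L/(kA) = 8.66×10^-4/(1.22·5.34) = 1.329×10^-4 K/W
  R_expanded polystyrene = L/(kA) = 0.00856/(0.0344·5.34) = 0.04660 K/W
  R_borosilicate glass = L/(kA) = 7.99×10^-4/(1.26·5.34) = 1.188×10^-4 K/W
  R_plate glass = L/(kA) = 4.26×10^-4/(0.741·5.34) = 1.077×10^-4 K/W
ΣR = 1.329×10^-4 + 0.04660 + 1.188×10^-4 + 1.077×10^-4 = 0.04696 K/W
Q = ΔT/ΣR = (296.6 K − 267.75 K)/0.04696 = 614 W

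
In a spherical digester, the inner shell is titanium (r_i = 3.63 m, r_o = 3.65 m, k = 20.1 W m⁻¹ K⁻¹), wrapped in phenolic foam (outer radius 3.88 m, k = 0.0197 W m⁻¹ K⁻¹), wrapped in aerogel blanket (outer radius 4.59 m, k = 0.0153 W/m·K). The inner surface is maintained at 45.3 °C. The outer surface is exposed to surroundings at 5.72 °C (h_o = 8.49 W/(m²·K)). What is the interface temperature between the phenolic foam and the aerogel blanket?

T = 35.8 °C

Series thermal resistances, inner to outer:
  R_titanium = (1/3.63 − 1/3.65)/(4πk) = 0.001509/(4π·20.1) = 5.976×10^-6 K/W
  R_phenolic foam = (1/3.65 − 1/3.88)/(4πk) = 0.01624/(4π·0.0197) = 0.06560 K/W
  R_aerogel blanket = (1/3.88 − 1/4.59)/(4πk) = 0.03987/(4π·0.0153) = 0.2074 K/W
  R_conv,out = 1/(4πr²h) = 1/(4π·4.59²·8.49) = 4.449×10^-4 K/W
ΣR = 5.976×10^-6 + 0.06560 + 0.2074 + 4.449×10^-4 = 0.2735 K/W
Q = ΔT/ΣR = (45.3 °C − 5.72 °C)/0.2735 = 144.7 W
From the inner boundary to the phenolic foam/aerogel blanket interface, ΣR_partial = 0.06561 K/W.
T_interface = T_in − Q·ΣR_partial = 45.3 °C − (144.7)(0.06561) = 35.8 °C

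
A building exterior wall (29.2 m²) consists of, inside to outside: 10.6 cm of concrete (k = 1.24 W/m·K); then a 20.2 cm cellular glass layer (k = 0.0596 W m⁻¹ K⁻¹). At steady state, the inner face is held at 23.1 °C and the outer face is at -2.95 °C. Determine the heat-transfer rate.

Series thermal resistances, inner to outer:
  R_concrete = L/(kA) = 0.106/(1.24·29.2) = 0.002928 K/W
  R_cellular glass = L/(kA) = 0.202/(0.0596·29.2) = 0.1161 K/W
ΣR = 0.002928 + 0.1161 = 0.1190 K/W
Q = ΔT/ΣR = (23.1 °C − -2.95 °C)/0.1190 = 219 W

Q = 219 W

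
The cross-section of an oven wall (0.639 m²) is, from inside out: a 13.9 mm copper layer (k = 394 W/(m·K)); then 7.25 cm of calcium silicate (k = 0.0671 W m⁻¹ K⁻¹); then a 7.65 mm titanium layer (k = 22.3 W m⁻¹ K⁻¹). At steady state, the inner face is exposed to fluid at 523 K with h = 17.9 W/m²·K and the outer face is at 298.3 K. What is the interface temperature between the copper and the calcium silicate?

Resistance network (inner→outer):
  R_conv,in = 1/(hA) = 1/(17.9·0.639) = 0.08743 K/W
  R_copper = L/(kA) = 0.0139/(394·0.639) = 5.521×10^-5 K/W
  R_calcium silicate = L/(kA) = 0.0725/(0.0671·0.639) = 1.691 K/W
  R_titanium = L/(kA) = 0.00765/(22.3·0.639) = 5.369×10^-4 K/W
ΣR = 0.08743 + 5.521×10^-5 + 1.691 + 5.369×10^-4 = 1.779 K/W
Q = ΔT/ΣR = (523 K − 298.3 K)/1.779 = 126.3 W
From the inner boundary to the copper/calcium silicate interface, ΣR_partial = 0.08749 K/W.
T_interface = T_in − Q·ΣR_partial = 523 K − (126.3)(0.08749) = 512 K

T = 512 K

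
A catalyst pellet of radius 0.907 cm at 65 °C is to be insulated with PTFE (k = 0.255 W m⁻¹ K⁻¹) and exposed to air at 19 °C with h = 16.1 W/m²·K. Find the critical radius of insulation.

r_cr = 3.17 cm

For a sphere, r_cr = 2k_ins/h = 2·0.255/16.1 = 0.0317 m = 3.17 cm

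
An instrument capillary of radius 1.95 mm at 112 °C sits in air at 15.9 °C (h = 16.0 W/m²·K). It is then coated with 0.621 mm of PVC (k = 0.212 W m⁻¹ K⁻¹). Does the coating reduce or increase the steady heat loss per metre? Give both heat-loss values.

Critical radius for a cylinder: r_cr = k/h = 0.0132 m = 1.32 cm.
Outer radius after coating: r₂ = 0.00195 + 6.21×10^-4 = 0.002571 m.
Since r₁ < r_cr and r₂ ≤ r_cr, the coating moves toward the maximum at r_cr — heat loss rises.
Bare: R = 1/(2πr₁h) = 5.101 m·K/W; Q = 96.1/5.101 = 18.8 W/m.
Coated: R = R_cond + R_conv = 4.077 m·K/W; Q = 96.1/4.077 = 23.6 W/m.

increases: 18.8 → 23.6 W/m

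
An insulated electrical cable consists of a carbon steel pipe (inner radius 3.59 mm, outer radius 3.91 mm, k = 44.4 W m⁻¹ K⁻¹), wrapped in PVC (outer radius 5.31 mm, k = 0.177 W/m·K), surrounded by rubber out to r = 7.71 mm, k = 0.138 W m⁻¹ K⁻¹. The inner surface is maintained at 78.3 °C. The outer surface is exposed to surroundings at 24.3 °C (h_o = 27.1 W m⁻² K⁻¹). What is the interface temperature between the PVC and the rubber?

T = 68.2 °C

Series thermal resistances, inner to outer:
  R'_carbon steel = ln(0.00391/0.00359)/(2πk) = 0.08539/(2π·44.4) = 3.061×10^-4 m·K/W
  R'_PVC = ln(0.00531/0.00391)/(2πk) = 0.3061/(2π·0.177) = 0.2752 m·K/W
  R'_rubber = ln(0.00771/0.00531)/(2πk) = 0.3729/(2π·0.138) = 0.4301 m·K/W
  R'_conv,out = 1/(2πr h) = 1/(2π·0.00771·27.1) = 0.7617 m·K/W
ΣR = 3.061×10^-4 + 0.2752 + 0.4301 + 0.7617 = 1.467 m·K/W
Q' = ΔT/ΣR = (78.3 °C − 24.3 °C)/1.467 = 36.81 W/m
From the inner boundary to the PVC/rubber interface, ΣR_partial = 0.2755 m·K/W.
T_interface = T_in − Q'·ΣR_partial = 78.3 °C − (36.81)(0.2755) = 68.2 °C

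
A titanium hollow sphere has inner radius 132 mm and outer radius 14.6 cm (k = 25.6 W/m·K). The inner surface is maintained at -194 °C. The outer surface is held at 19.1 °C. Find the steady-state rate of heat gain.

Q = 94400 W

Q = 4πk·ΔT/(1/r₁ − 1/r₂) = 4π × 25.6 × 213.1 / (1/0.132 − 1/0.146) = 94400 W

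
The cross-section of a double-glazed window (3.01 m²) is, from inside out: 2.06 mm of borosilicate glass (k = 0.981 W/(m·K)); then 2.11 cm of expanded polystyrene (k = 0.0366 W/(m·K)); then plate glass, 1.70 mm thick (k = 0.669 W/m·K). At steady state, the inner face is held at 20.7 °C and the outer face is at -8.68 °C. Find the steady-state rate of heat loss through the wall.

Series thermal resistances, inner to outer:
  R_borosilicate glass = L/(kA) = 0.00206/(0.981·3.01) = 6.976×10^-4 K/W
  R_expanded polystyrene = L/(kA) = 0.0211/(0.0366·3.01) = 0.1915 K/W
  R_plate glass = L/(kA) = 0.00170/(0.669·3.01) = 8.442×10^-4 K/W
ΣR = 6.976×10^-4 + 0.1915 + 8.442×10^-4 = 0.1930 K/W
Q = ΔT/ΣR = (20.7 °C − -8.68 °C)/0.1930 = 152 W

Q = 152 W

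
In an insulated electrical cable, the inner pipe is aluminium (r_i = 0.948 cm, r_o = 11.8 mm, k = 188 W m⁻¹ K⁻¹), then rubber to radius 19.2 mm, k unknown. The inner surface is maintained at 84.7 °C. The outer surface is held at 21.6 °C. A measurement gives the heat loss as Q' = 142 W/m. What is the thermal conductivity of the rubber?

ΣR = ΔT/Q' = |84.7 − 21.6|/142 = 0.4444 m·K/W
Known resistances:
  R'_aluminium = ln(0.0118/0.00948)/(2πk) = 0.2189/(2π·188) = 1.853×10^-4 m·K/W
R_rubber = ΣR − ΣR_known = 0.4444 − 1.853×10^-4 = 0.4442 m·K/W
ln(r₂/r₁)/(2πk) = 0.4442 ⇒ k = 0.4868/(2π·0.4442) = 0.174 W/m·K

k = 0.174 W/m·K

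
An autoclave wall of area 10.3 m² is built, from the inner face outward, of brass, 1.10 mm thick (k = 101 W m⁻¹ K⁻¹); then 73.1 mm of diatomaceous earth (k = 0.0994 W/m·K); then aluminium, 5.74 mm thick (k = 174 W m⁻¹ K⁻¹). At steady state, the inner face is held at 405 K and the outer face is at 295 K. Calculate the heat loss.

Q = 1540 W

Resistance network (inner→outer):
  R_brass = L/(kA) = 0.00110/(101·10.3) = 1.057×10^-6 K/W
  R_diatomaceous earth = L/(kA) = 0.0731/(0.0994·10.3) = 0.07140 K/W
  R_aluminium = L/(kA) = 0.00574/(174·10.3) = 3.203×10^-6 K/W
ΣR = 1.057×10^-6 + 0.07140 + 3.203×10^-6 = 0.07140 K/W
Q = ΔT/ΣR = (405 K − 295 K)/0.07140 = 1540 W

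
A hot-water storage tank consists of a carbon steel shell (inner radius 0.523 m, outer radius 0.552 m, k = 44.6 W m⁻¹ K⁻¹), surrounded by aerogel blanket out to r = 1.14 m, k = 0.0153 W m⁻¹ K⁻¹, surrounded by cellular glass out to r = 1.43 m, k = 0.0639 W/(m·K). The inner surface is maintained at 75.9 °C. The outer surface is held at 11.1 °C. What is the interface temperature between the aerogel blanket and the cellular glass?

T = 13.9 °C

Resistance network (inner→outer):
  R_carbon steel = (1/0.523 − 1/0.552)/(4πk) = 0.1005/(4π·44.6) = 1.792×10^-4 K/W
  R_aerogel blanket = (1/0.552 − 1/1.14)/(4πk) = 0.9344/(4π·0.0153) = 4.860 K/W
  R_cellular glass = (1/1.14 − 1/1.43)/(4πk) = 0.1779/(4π·0.0639) = 0.2215 K/W
ΣR = 1.792×10^-4 + 4.860 + 0.2215 = 5.082 K/W
Q = ΔT/ΣR = (75.9 °C − 11.1 °C)/5.082 = 12.75 W
From the inner boundary to the aerogel blanket/cellular glass interface, ΣR_partial = 4.860 K/W.
T_interface = T_in − Q·ΣR_partial = 75.9 °C − (12.75)(4.860) = 13.9 °C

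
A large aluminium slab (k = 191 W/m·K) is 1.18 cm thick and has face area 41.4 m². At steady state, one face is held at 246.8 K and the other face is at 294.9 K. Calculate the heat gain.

Q = kA·ΔT/L = 191 × 41.4 × |246.8 K − 294.9 K| / 0.0118 = 3.22×10^7 W

Q = 3.22×10^7 W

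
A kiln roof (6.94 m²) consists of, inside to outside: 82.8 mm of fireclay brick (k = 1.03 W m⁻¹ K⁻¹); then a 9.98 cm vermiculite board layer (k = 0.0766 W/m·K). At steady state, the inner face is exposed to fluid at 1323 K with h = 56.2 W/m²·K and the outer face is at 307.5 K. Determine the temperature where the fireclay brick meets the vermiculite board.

T = 1252 K

Resistance network (inner→outer):
  R_conv,in = 1/(hA) = 1/(56.2·6.94) = 0.002564 K/W
  R_fireclay brick = L/(kA) = 0.0828/(1.03·6.94) = 0.01158 K/W
  R_vermiculite board = L/(kA) = 0.0998/(0.0766·6.94) = 0.1877 K/W
ΣR = 0.002564 + 0.01158 + 0.1877 = 0.2018 K/W
Q = ΔT/ΣR = (1323 K − 307.5 K)/0.2018 = 5032 W
From the inner boundary to the fireclay brick/vermiculite board interface, ΣR_partial = 0.01414 K/W.
T_interface = T_in − Q·ΣR_partial = 1323 K − (5032)(0.01414) = 1252 K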